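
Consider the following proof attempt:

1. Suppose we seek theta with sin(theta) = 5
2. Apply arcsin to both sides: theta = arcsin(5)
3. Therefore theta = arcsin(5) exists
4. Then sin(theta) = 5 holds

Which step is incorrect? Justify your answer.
Step 2: Apply arcsin to both sides: theta = arcsin(5)

Step 2 applies arcsin to 5. However, arcsin(x) is only defined for x in [-1, 1] because sin(theta) can only produce values in that range. Since |5| > 1, arcsin(5) is undefined. There is no angle whose sine equals 5.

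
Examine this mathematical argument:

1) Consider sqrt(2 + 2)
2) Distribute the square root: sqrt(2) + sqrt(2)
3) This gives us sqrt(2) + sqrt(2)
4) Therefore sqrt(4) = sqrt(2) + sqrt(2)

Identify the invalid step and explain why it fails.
Step 2: Distribute the square root: sqrt(2) + sqrt(2)

Step 2 incorrectly 'distributes' the square root over addition. The square root function does not distribute: sqrt(a + b) ≠ sqrt(a) + sqrt(b). In fact, sqrt(2 + 2) = sqrt(4) ≈ 2.0000, while sqrt(2) + sqrt(2) ≈ 2.8284.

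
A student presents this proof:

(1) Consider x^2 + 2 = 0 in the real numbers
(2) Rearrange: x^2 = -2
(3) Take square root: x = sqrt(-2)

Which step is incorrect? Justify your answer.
Step 3: Take square root: x = sqrt(-2)

Step 3 takes the square root of -2, which is negative. In the real number system, the square root of a negative number is undefined. The equation x^2 + 2 = 0 has no real solutions. Square roots of negative numbers only exist in the complex numbers.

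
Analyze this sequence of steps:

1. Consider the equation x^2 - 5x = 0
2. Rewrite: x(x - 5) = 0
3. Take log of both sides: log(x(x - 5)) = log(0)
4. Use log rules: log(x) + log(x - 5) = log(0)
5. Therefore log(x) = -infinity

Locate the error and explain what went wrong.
Step 3: Take log of both sides: log(x(x - 5)) = log(0)

Step 3 takes the logarithm of both sides, resulting in log(0) on the right side. The logarithm is only defined for positive numbers; log(0) is undefined (approaches negative infinity). This operation is invalid.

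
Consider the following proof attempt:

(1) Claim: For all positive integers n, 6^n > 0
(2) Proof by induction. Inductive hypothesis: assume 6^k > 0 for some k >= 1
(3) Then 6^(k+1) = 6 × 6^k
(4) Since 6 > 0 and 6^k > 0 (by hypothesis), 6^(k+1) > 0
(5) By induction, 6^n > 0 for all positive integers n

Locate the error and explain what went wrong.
Step 5: By induction, 6^n > 0 for all positive integers n

Step 5 concludes the proof by induction, but no base case was ever established. A valid induction proof requires: (1) a base case proving 6^1 > 0, and (2) an inductive step showing IF 6^k > 0 THEN 6^(k+1) > 0. Steps 2-4 correctly establish the inductive step, but without the base case the conclusion in step 5 does not follow.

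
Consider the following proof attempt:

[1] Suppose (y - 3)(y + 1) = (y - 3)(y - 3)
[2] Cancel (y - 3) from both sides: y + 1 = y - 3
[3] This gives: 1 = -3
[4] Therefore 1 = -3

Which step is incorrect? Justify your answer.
Step 2: Cancel (y - 3) from both sides: y + 1 = y - 3

Step 2 cancels (y - 3) from both sides. This is only valid if (y - 3) ≠ 0, i.e., y ≠ 3. When y = 3, both sides equal zero regardless of the other factors. The correct approach requires considering y = 3 as a separate case.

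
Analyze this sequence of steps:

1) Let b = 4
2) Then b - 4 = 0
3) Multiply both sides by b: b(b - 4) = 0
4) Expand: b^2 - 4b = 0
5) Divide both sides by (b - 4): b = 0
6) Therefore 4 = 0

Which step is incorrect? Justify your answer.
Step 5: Divide both sides by (b - 4): b = 0

Step 5 divides both sides by (b - 4). However, since b = 4, we have (b - 4) = 0. Division by zero is undefined, making this step invalid.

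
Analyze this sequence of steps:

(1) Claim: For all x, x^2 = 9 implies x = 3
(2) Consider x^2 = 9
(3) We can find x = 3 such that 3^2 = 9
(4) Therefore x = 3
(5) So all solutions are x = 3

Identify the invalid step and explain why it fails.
Step 4: Therefore x = 3

Step 4 incorrectly concludes that x = 3 is the only solution. The proof shows that x = 3 is A solution (existence), but does not show it is the ONLY solution (uniqueness). In fact, x = -3 is also a solution since (-3)^2 = 9. Finding one solution doesn't prove there are no others.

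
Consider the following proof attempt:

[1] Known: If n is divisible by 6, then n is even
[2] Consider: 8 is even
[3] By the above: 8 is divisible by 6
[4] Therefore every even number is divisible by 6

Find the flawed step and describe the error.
Step 3: By the above: 8 is divisible by 6

Step 3 commits the fallacy of affirming the consequent. The known fact 'divisible by 6 → even' does NOT imply 'even → divisible by 6'. That would be the converse, which is false. For example, 8 is even but 8 ÷ 6 = 1.33, which is not an integer.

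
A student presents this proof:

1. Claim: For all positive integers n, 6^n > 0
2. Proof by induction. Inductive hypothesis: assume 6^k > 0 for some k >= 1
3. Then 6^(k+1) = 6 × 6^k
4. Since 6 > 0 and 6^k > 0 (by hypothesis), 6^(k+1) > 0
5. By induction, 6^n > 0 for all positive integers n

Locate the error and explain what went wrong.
Step 5: By induction, 6^n > 0 for all positive integers n

Step 5 concludes the proof by induction, but no base case was ever established. A valid induction proof requires: (1) a base case proving 6^1 > 0, and (2) an inductive step showing IF 6^k > 0 THEN 6^(k+1) > 0. Steps 2-4 correctly establish the inductive step, but without the base case the conclusion in step 5 does not follow.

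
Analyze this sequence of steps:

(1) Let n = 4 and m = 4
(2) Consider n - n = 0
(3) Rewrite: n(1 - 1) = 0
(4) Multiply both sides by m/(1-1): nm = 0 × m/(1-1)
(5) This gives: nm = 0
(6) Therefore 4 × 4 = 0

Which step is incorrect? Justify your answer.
Step 4: Multiply both sides by m/(1-1): nm = 0 × m/(1-1)

Step 4 multiplies both sides by m/(1-1). However, 1-1 = 0, so this is multiplication by m/0, which is undefined. We cannot multiply by an undefined expression.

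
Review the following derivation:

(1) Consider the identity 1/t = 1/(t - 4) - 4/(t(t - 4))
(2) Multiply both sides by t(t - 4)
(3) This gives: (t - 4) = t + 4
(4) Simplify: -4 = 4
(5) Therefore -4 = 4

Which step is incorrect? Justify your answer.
Step 3: This gives: (t - 4) = t + 4

Step 3 makes a sign error when clearing denominators. Multiplying -4/(t(t - 4)) by t(t - 4) gives -4, not +4. The correct result is (t - 4) = t - 4, which is trivially true, not (t - 4) = t + 4. (Step 1 is a valid identity: 1/(t - 4) - 4/(t(t - 4)) = (t - 4)/(t(t - 4)) = 1/t.)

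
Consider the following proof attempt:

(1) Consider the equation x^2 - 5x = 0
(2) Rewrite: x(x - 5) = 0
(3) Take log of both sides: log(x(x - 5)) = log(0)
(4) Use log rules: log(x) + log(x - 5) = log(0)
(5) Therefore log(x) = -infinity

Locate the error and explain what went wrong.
Step 3: Take log of both sides: log(x(x - 5)) = log(0)

Step 3 takes the logarithm of both sides, resulting in log(0) on the right side. The logarithm is only defined for positive numbers; log(0) is undefined (approaches negative infinity). This operation is invalid.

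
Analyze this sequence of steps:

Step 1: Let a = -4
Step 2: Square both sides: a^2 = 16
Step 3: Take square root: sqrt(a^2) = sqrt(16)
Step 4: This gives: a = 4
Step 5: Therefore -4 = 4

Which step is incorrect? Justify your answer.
Step 4: This gives: a = 4

Step 4 incorrectly states that sqrt(a^2) = a. The correct identity is sqrt(a^2) = |a|. Since a = -4 < 0, we have sqrt(a^2) = |-4| = 4, not a = -4.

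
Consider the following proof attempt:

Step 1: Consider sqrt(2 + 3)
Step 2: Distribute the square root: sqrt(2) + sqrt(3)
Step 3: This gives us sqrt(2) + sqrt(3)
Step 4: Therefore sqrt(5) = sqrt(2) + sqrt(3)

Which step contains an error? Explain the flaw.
Step 2: Distribute the square root: sqrt(2) + sqrt(3)

Step 2 incorrectly 'distributes' the square root over addition. The square root function does not distribute: sqrt(a + b) ≠ sqrt(a) + sqrt(b). In fact, sqrt(2 + 3) = sqrt(5) ≈ 2.2361, while sqrt(2) + sqrt(3) ≈ 3.1463.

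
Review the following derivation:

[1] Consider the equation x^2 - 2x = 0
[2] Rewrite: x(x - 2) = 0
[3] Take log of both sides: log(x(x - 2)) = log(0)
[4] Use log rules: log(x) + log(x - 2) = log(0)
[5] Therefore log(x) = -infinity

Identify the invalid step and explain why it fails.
Step 3: Take log of both sides: log(x(x - 2)) = log(0)

Step 3 takes the logarithm of both sides, resulting in log(0) on the right side. The logarithm is only defined for positive numbers; log(0) is undefined (approaches negative infinity). This operation is invalid.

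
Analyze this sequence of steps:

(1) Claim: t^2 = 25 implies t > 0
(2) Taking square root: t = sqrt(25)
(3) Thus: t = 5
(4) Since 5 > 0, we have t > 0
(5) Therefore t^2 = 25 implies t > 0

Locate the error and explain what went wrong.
Step 2: Taking square root: t = sqrt(25)

Step 2 takes the square root and assumes the positive root only. The equation t^2 = 25 actually has two solutions: t = 5 and t = -5. The proof silently assumes t > 0 without justification, then uses this assumption to conclude t > 0, which is circular. The counterexample t = -5 shows the claim is false.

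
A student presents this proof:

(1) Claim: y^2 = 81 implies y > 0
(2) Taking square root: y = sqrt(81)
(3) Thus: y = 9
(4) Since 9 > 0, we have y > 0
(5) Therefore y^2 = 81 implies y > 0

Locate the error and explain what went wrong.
Step 2: Taking square root: y = sqrt(81)

Step 2 takes the square root and assumes the positive root only. The equation y^2 = 81 actually has two solutions: y = 9 and y = -9. The proof silently assumes y > 0 without justification, then uses this assumption to conclude y > 0, which is circular. The counterexample y = -9 shows the claim is false.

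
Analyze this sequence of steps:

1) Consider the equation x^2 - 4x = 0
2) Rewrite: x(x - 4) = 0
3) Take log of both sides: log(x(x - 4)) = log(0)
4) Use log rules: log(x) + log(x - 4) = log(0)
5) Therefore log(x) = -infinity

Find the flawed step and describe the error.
Step 3: Take log of both sides: log(x(x - 4)) = log(0)

Step 3 takes the logarithm of both sides, resulting in log(0) on the right side. The logarithm is only defined for positive numbers; log(0) is undefined (approaches negative infinity). This operation is invalid.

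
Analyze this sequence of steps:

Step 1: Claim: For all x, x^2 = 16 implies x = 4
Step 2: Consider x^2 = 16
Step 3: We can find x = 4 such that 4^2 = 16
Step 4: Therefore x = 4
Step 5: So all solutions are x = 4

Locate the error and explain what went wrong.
Step 4: Therefore x = 4

Step 4 incorrectly concludes that x = 4 is the only solution. The proof shows that x = 4 is A solution (existence), but does not show it is the ONLY solution (uniqueness). In fact, x = -4 is also a solution since (-4)^2 = 16. Finding one solution doesn't prove there are no others.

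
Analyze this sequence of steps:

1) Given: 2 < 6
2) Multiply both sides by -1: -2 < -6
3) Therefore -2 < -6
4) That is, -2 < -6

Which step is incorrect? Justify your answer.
Step 2: Multiply both sides by -1: -2 < -6

Step 2 multiplies both sides by -1 but fails to reverse the inequality sign. When multiplying (or dividing) an inequality by a negative number, the direction must be reversed. Since 2 < 6, we should get -2 > -6, i.e., -2 > -6.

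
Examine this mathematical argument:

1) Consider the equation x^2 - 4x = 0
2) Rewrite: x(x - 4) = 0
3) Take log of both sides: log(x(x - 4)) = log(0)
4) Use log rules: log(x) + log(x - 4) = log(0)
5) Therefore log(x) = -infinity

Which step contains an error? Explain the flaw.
Step 3: Take log of both sides: log(x(x - 4)) = log(0)

Step 3 takes the logarithm of both sides, resulting in log(0) on the right side. The logarithm is only defined for positive numbers; log(0) is undefined (approaches negative infinity). This operation is invalid.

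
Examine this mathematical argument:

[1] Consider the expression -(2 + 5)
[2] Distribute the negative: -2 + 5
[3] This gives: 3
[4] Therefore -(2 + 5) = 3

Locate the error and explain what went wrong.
Step 2: Distribute the negative: -2 + 5

Step 2 incorrectly distributes the negative sign. The correct distribution is -(2 + 5) = -2 - 5 = -7. The negative must be applied to both terms, not just the first. The error treats -(2 + 5) as -2 + 5, which equals 3 instead of -7.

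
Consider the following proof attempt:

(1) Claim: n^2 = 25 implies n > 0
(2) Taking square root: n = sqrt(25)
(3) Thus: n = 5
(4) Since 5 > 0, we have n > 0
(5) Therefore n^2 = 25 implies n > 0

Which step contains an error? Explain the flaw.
Step 2: Taking square root: n = sqrt(25)

Step 2 takes the square root and assumes the positive root only. The equation n^2 = 25 actually has two solutions: n = 5 and n = -5. The proof silently assumes n > 0 without justification, then uses this assumption to conclude n > 0, which is circular. The counterexample n = -5 shows the claim is false.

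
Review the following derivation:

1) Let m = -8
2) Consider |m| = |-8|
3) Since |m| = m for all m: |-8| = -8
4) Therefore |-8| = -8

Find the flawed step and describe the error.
Step 3: Since |m| = m for all m: |-8| = -8

Step 3 incorrectly states that |m| = m for all m. The correct definition is |m| = m when m >= 0, and |m| = -m when m < 0. Since -8 < 0, we have |-8| = -(-8) = 8, not -8.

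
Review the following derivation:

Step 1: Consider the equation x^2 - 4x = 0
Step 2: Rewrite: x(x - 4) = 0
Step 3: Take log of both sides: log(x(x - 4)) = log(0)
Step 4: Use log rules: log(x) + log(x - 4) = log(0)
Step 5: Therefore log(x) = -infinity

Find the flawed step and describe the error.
Step 3: Take log of both sides: log(x(x - 4)) = log(0)

Step 3 takes the logarithm of both sides, resulting in log(0) on the right side. The logarithm is only defined for positive numbers; log(0) is undefined (approaches negative infinity). This operation is invalid.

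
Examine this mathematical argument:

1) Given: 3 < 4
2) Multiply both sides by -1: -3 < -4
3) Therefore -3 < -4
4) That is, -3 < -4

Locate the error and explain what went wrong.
Step 2: Multiply both sides by -1: -3 < -4

Step 2 multiplies both sides by -1 but fails to reverse the inequality sign. When multiplying (or dividing) an inequality by a negative number, the direction must be reversed. Since 3 < 4, we should get -3 > -4, i.e., -3 > -4.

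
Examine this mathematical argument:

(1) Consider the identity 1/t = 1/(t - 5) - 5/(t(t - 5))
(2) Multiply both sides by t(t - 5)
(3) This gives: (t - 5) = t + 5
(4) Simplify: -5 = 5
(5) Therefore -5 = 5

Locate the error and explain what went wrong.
Step 3: This gives: (t - 5) = t + 5

Step 3 makes a sign error when clearing denominators. Multiplying -5/(t(t - 5)) by t(t - 5) gives -5, not +5. The correct result is (t - 5) = t - 5, which is trivially true, not (t - 5) = t + 5. (Step 1 is a valid identity: 1/(t - 5) - 5/(t(t - 5)) = (t - 5)/(t(t - 5)) = 1/t.)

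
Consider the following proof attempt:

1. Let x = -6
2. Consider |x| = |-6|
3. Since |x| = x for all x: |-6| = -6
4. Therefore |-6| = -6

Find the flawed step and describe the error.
Step 3: Since |x| = x for all x: |-6| = -6

Step 3 incorrectly states that |x| = x for all x. The correct definition is |x| = x when x >= 0, and |x| = -x when x < 0. Since -6 < 0, we have |-6| = -(-6) = 6, not -6.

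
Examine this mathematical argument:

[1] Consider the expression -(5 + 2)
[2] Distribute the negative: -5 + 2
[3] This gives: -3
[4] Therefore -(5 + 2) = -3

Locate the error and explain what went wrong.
Step 2: Distribute the negative: -5 + 2

Step 2 incorrectly distributes the negative sign. The correct distribution is -(5 + 2) = -5 - 2 = -7. The negative must be applied to both terms, not just the first. The error treats -(5 + 2) as -5 + 2, which equals -3 instead of -7.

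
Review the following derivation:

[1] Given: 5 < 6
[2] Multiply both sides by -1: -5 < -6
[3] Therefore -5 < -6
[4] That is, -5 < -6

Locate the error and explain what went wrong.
Step 2: Multiply both sides by -1: -5 < -6

Step 2 multiplies both sides by -1 but fails to reverse the inequality sign. When multiplying (or dividing) an inequality by a negative number, the direction must be reversed. Since 5 < 6, we should get -5 > -6, i.e., -5 > -6.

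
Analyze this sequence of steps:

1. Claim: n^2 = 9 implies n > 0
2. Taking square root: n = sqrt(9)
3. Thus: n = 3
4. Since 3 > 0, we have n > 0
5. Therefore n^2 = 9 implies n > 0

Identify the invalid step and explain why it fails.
Step 2: Taking square root: n = sqrt(9)

Step 2 takes the square root and assumes the positive root only. The equation n^2 = 9 actually has two solutions: n = 3 and n = -3. The proof silently assumes n > 0 without justification, then uses this assumption to conclude n > 0, which is circular. The counterexample n = -3 shows the claim is false.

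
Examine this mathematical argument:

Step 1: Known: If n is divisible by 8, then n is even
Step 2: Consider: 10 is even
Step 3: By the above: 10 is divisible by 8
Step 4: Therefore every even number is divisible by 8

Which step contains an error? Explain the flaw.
Step 3: By the above: 10 is divisible by 8

Step 3 commits the fallacy of affirming the consequent. The known fact 'divisible by 8 → even' does NOT imply 'even → divisible by 8'. That would be the converse, which is false. For example, 10 is even but 10 ÷ 8 = 1.25, which is not an integer.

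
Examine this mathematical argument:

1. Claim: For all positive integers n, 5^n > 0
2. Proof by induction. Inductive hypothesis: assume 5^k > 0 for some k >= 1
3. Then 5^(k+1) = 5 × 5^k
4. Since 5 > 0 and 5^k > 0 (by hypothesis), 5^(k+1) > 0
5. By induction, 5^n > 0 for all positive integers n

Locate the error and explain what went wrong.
Step 5: By induction, 5^n > 0 for all positive integers n

Step 5 concludes the proof by induction, but no base case was ever established. A valid induction proof requires: (1) a base case proving 5^1 > 0, and (2) an inductive step showing IF 5^k > 0 THEN 5^(k+1) > 0. Steps 2-4 correctly establish the inductive step, but without the base case the conclusion in step 5 does not follow.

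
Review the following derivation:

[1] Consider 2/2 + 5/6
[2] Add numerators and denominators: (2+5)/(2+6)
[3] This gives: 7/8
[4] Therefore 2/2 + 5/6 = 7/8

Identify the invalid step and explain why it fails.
Step 2: Add numerators and denominators: (2+5)/(2+6)

Step 2 incorrectly adds fractions by separately adding numerators and denominators. This is wrong. The correct method requires a common denominator: 2/2 + 5/6 = (2×6 + 5×2)/(2×6) = 22/12 = 11/6. The method used gives 7/8, which is different.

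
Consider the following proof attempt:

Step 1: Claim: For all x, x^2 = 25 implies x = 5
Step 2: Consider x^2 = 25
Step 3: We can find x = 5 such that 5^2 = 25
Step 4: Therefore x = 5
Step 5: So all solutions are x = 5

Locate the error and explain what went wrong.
Step 4: Therefore x = 5

Step 4 incorrectly concludes that x = 5 is the only solution. The proof shows that x = 5 is A solution (existence), but does not show it is the ONLY solution (uniqueness). In fact, x = -5 is also a solution since (-5)^2 = 25. Finding one solution doesn't prove there are no others.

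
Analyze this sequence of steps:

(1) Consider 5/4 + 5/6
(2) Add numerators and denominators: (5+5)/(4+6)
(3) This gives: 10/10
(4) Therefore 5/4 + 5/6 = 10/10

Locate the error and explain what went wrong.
Step 2: Add numerators and denominators: (5+5)/(4+6)

Step 2 incorrectly adds fractions by separately adding numerators and denominators. This is wrong. The correct method requires a common denominator: 5/4 + 5/6 = (5×6 + 5×4)/(4×6) = 50/24 = 25/12. The method used gives 10/10, which is different.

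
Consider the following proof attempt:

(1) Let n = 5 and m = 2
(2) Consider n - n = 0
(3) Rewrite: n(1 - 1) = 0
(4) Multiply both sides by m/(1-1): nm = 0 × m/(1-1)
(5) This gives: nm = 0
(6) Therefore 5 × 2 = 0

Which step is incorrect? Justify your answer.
Step 4: Multiply both sides by m/(1-1): nm = 0 × m/(1-1)

Step 4 multiplies both sides by m/(1-1). However, 1-1 = 0, so this is multiplication by m/0, which is undefined. We cannot multiply by an undefined expression.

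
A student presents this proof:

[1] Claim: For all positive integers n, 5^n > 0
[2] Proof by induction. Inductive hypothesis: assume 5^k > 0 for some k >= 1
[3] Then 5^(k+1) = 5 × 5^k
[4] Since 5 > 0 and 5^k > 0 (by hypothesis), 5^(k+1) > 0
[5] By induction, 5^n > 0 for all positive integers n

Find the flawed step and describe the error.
Step 5: By induction, 5^n > 0 for all positive integers n

Step 5 concludes the proof by induction, but no base case was ever established. A valid induction proof requires: (1) a base case proving 5^1 > 0, and (2) an inductive step showing IF 5^k > 0 THEN 5^(k+1) > 0. Steps 2-4 correctly establish the inductive step, but without the base case the conclusion in step 5 does not follow.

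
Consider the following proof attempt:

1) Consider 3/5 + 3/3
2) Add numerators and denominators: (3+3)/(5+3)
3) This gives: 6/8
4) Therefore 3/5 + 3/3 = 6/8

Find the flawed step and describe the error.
Step 2: Add numerators and denominators: (3+3)/(5+3)

Step 2 incorrectly adds fractions by separately adding numerators and denominators. This is wrong. The correct method requires a common denominator: 3/5 + 3/3 = (3×3 + 3×5)/(5×3) = 24/15 = 8/5. The method used gives 6/8, which is different.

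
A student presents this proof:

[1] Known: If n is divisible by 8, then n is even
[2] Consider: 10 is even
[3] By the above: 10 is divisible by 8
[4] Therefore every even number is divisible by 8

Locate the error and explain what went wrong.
Step 3: By the above: 10 is divisible by 8

Step 3 commits the fallacy of affirming the consequent. The known fact 'divisible by 8 → even' does NOT imply 'even → divisible by 8'. That would be the converse, which is false. For example, 10 is even but 10 ÷ 8 = 1.25, which is not an integer.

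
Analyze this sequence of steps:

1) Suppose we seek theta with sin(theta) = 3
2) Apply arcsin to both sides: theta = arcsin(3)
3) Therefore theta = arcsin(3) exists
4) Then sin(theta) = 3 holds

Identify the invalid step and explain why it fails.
Step 2: Apply arcsin to both sides: theta = arcsin(3)

Step 2 applies arcsin to 3. However, arcsin(x) is only defined for x in [-1, 1] because sin(theta) can only produce values in that range. Since |3| > 1, arcsin(3) is undefined. There is no angle whose sine equals 3.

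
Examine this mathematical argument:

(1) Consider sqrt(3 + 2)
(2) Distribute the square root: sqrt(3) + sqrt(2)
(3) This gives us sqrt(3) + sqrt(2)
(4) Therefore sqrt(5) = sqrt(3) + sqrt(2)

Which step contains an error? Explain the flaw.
Step 2: Distribute the square root: sqrt(3) + sqrt(2)

Step 2 incorrectly 'distributes' the square root over addition. The square root function does not distribute: sqrt(a + b) ≠ sqrt(a) + sqrt(b). In fact, sqrt(3 + 2) = sqrt(5) ≈ 2.2361, while sqrt(3) + sqrt(2) ≈ 3.1463.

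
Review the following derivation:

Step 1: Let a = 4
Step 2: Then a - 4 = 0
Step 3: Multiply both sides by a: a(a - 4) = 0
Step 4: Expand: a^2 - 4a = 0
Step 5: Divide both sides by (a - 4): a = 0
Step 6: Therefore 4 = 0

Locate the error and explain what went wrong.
Step 5: Divide both sides by (a - 4): a = 0

Step 5 divides both sides by (a - 4). However, since a = 4, we have (a - 4) = 0. Division by zero is undefined, making this step invalid.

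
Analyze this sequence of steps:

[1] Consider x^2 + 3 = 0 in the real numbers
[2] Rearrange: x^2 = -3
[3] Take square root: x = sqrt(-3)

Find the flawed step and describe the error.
Step 3: Take square root: x = sqrt(-3)

Step 3 takes the square root of -3, which is negative. In the real number system, the square root of a negative number is undefined. The equation x^2 + 3 = 0 has no real solutions. Square roots of negative numbers only exist in the complex numbers.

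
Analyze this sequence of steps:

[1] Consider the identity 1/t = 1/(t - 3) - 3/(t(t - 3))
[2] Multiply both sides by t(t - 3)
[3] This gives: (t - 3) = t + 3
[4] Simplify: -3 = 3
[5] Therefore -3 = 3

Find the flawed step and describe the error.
Step 3: This gives: (t - 3) = t + 3

Step 3 makes a sign error when clearing denominators. Multiplying -3/(t(t - 3)) by t(t - 3) gives -3, not +3. The correct result is (t - 3) = t - 3, which is trivially true, not (t - 3) = t + 3. (Step 1 is a valid identity: 1/(t - 3) - 3/(t(t - 3)) = (t - 3)/(t(t - 3)) = 1/t.)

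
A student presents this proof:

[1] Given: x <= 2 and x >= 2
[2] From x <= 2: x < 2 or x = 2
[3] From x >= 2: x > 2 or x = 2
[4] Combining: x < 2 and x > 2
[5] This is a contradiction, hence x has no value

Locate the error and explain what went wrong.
Step 4: Combining: x < 2 and x > 2

Step 4 incorrectly combines the conditions. From x <= 2 and x >= 2, the intersection is x = 2. The error treats the 'or' cases as 'and' requirements. The correct conclusion is that x = 2 is the unique solution, not that no solution exists.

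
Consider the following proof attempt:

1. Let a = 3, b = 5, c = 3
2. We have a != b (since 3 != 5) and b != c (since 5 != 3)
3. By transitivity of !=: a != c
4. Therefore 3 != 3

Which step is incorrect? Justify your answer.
Step 3: By transitivity of !=: a != c

Step 3 incorrectly applies transitivity to the '!=' relation. Transitivity states: if a R b and b R c, then a R c. However, '!=' is not transitive. Counterexample: 3 != 5 and 5 != 3, but 3 = 3 (both equal 3). Transitivity holds for relations like <, <=, =, but not for !=.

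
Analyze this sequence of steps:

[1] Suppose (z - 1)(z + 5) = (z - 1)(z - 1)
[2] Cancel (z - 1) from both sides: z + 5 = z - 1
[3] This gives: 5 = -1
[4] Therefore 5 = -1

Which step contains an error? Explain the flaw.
Step 2: Cancel (z - 1) from both sides: z + 5 = z - 1

Step 2 cancels (z - 1) from both sides. This is only valid if (z - 1) ≠ 0, i.e., z ≠ 1. When z = 1, both sides equal zero regardless of the other factors. The correct approach requires considering z = 1 as a separate case.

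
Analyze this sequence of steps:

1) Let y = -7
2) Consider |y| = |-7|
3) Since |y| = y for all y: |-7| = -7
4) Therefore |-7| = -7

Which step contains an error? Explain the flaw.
Step 3: Since |y| = y for all y: |-7| = -7

Step 3 incorrectly states that |y| = y for all y. The correct definition is |y| = y when y >= 0, and |y| = -y when y < 0. Since -7 < 0, we have |-7| = -(-7) = 7, not -7.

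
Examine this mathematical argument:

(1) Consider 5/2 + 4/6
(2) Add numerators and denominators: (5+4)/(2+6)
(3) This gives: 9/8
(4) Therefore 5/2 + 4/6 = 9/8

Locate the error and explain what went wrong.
Step 2: Add numerators and denominators: (5+4)/(2+6)

Step 2 incorrectly adds fractions by separately adding numerators and denominators. This is wrong. The correct method requires a common denominator: 5/2 + 4/6 = (5×6 + 4×2)/(2×6) = 38/12 = 19/6. The method used gives 9/8, which is different.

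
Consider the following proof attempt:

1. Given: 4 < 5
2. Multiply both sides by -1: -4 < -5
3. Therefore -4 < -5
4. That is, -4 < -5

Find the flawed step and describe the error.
Step 2: Multiply both sides by -1: -4 < -5

Step 2 multiplies both sides by -1 but fails to reverse the inequality sign. When multiplying (or dividing) an inequality by a negative number, the direction must be reversed. Since 4 < 5, we should get -4 > -5, i.e., -4 > -5.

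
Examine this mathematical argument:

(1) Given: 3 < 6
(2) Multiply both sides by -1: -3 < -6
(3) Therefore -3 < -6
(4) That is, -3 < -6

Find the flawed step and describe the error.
Step 2: Multiply both sides by -1: -3 < -6

Step 2 multiplies both sides by -1 but fails to reverse the inequality sign. When multiplying (or dividing) an inequality by a negative number, the direction must be reversed. Since 3 < 6, we should get -3 > -6, i.e., -3 > -6.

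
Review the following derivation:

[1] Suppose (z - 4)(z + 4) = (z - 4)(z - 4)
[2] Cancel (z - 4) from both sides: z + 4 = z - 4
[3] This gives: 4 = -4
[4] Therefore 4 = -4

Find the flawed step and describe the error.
Step 2: Cancel (z - 4) from both sides: z + 4 = z - 4

Step 2 cancels (z - 4) from both sides. This is only valid if (z - 4) ≠ 0, i.e., z ≠ 4. When z = 4, both sides equal zero regardless of the other factors. The correct approach requires considering z = 4 as a separate case.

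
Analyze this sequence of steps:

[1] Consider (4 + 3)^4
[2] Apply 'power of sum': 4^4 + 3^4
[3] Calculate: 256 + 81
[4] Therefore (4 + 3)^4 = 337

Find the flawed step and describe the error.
Step 2: Apply 'power of sum': 4^4 + 3^4

Step 2 incorrectly applies a non-existent rule '(a+b)^n = a^n + b^n'. This is false in general. The correct expansion uses the binomial theorem. The actual value is (4 + 3)^4 = 7^4 = 2401, not 337.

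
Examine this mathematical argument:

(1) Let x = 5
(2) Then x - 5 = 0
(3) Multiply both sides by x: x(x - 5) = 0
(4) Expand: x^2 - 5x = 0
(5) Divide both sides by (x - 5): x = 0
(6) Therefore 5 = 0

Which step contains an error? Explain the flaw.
Step 5: Divide both sides by (x - 5): x = 0

Step 5 divides both sides by (x - 5). However, since x = 5, we have (x - 5) = 0. Division by zero is undefined, making this step invalid.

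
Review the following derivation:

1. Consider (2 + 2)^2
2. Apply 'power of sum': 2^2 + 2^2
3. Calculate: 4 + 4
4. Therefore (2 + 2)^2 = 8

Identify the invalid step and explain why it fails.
Step 2: Apply 'power of sum': 2^2 + 2^2

Step 2 incorrectly applies a non-existent rule '(a+b)^n = a^n + b^n'. This is false in general. The correct expansion uses the binomial theorem. The actual value is (2 + 2)^2 = 4^2 = 16, not 8.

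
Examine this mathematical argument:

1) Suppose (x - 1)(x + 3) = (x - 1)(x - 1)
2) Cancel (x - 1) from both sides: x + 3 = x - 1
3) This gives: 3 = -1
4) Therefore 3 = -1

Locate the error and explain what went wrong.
Step 2: Cancel (x - 1) from both sides: x + 3 = x - 1

Step 2 cancels (x - 1) from both sides. This is only valid if (x - 1) ≠ 0, i.e., x ≠ 1. When x = 1, both sides equal zero regardless of the other factors. The correct approach requires considering x = 1 as a separate case.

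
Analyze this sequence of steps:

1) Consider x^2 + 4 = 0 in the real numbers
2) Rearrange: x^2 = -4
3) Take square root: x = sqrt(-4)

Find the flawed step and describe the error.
Step 3: Take square root: x = sqrt(-4)

Step 3 takes the square root of -4, which is negative. In the real number system, the square root of a negative number is undefined. The equation x^2 + 4 = 0 has no real solutions. Square roots of negative numbers only exist in the complex numbers.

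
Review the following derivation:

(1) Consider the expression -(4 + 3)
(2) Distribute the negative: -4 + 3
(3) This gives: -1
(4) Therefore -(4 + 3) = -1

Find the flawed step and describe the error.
Step 2: Distribute the negative: -4 + 3

Step 2 incorrectly distributes the negative sign. The correct distribution is -(4 + 3) = -4 - 3 = -7. The negative must be applied to both terms, not just the first. The error treats -(4 + 3) as -4 + 3, which equals -1 instead of -7.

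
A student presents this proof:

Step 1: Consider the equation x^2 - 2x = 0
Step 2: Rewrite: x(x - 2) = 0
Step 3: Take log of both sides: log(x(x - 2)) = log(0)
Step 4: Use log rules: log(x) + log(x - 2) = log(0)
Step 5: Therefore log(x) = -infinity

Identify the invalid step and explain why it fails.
Step 3: Take log of both sides: log(x(x - 2)) = log(0)

Step 3 takes the logarithm of both sides, resulting in log(0) on the right side. The logarithm is only defined for positive numbers; log(0) is undefined (approaches negative infinity). This operation is invalid.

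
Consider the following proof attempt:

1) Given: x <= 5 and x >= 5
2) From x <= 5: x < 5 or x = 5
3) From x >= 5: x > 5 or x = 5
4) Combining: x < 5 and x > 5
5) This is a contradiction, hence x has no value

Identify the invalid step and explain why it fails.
Step 4: Combining: x < 5 and x > 5

Step 4 incorrectly combines the conditions. From x <= 5 and x >= 5, the intersection is x = 5. The error treats the 'or' cases as 'and' requirements. The correct conclusion is that x = 5 is the unique solution, not that no solution exists.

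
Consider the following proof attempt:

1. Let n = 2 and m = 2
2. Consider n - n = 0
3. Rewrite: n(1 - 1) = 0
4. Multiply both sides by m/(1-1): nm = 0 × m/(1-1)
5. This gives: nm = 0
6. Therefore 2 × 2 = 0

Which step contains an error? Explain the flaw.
Step 4: Multiply both sides by m/(1-1): nm = 0 × m/(1-1)

Step 4 multiplies both sides by m/(1-1). However, 1-1 = 0, so this is multiplication by m/0, which is undefined. We cannot multiply by an undefined expression.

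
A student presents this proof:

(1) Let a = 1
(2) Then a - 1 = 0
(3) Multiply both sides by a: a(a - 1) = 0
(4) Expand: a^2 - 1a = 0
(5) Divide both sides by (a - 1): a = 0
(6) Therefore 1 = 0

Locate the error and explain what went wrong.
Step 5: Divide both sides by (a - 1): a = 0

Step 5 divides both sides by (a - 1). However, since a = 1, we have (a - 1) = 0. Division by zero is undefined, making this step invalid.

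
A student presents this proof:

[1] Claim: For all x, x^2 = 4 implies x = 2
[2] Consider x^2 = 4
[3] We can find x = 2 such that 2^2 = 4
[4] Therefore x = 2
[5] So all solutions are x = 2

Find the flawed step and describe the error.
Step 4: Therefore x = 2

Step 4 incorrectly concludes that x = 2 is the only solution. The proof shows that x = 2 is A solution (existence), but does not show it is the ONLY solution (uniqueness). In fact, x = -2 is also a solution since (-2)^2 = 4. Finding one solution doesn't prove there are no others.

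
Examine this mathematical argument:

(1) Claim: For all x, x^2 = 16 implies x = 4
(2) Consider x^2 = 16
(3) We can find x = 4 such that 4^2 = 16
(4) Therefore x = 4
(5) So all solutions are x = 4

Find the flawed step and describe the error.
Step 4: Therefore x = 4

Step 4 incorrectly concludes that x = 4 is the only solution. The proof shows that x = 4 is A solution (existence), but does not show it is the ONLY solution (uniqueness). In fact, x = -4 is also a solution since (-4)^2 = 16. Finding one solution doesn't prove there are no others.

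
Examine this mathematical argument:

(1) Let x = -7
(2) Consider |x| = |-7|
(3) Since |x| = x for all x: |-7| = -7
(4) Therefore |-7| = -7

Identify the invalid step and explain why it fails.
Step 3: Since |x| = x for all x: |-7| = -7

Step 3 incorrectly states that |x| = x for all x. The correct definition is |x| = x when x >= 0, and |x| = -x when x < 0. Since -7 < 0, we have |-7| = -(-7) = 7, not -7.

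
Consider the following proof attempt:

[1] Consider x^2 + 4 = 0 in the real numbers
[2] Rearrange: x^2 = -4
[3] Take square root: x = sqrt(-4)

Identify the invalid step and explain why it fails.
Step 3: Take square root: x = sqrt(-4)

Step 3 takes the square root of -4, which is negative. In the real number system, the square root of a negative number is undefined. The equation x^2 + 4 = 0 has no real solutions. Square roots of negative numbers only exist in the complex numbers.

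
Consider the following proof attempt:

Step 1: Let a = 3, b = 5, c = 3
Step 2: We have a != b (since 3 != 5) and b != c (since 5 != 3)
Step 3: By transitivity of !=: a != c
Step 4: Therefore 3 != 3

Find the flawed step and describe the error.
Step 3: By transitivity of !=: a != c

Step 3 incorrectly applies transitivity to the '!=' relation. Transitivity states: if a R b and b R c, then a R c. However, '!=' is not transitive. Counterexample: 3 != 5 and 5 != 3, but 3 = 3 (both equal 3). Transitivity holds for relations like <, <=, =, but not for !=.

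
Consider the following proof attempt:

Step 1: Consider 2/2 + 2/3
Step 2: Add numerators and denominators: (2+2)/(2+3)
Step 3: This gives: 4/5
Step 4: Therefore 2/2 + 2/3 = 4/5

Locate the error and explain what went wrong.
Step 2: Add numerators and denominators: (2+2)/(2+3)

Step 2 incorrectly adds fractions by separately adding numerators and denominators. This is wrong. The correct method requires a common denominator: 2/2 + 2/3 = (2×3 + 2×2)/(2×3) = 10/6 = 5/3. The method used gives 4/5, which is different.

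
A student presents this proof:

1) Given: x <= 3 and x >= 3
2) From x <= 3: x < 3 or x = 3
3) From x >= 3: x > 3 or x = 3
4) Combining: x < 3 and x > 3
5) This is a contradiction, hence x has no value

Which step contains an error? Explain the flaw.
Step 4: Combining: x < 3 and x > 3

Step 4 incorrectly combines the conditions. From x <= 3 and x >= 3, the intersection is x = 3. The error treats the 'or' cases as 'and' requirements. The correct conclusion is that x = 3 is the unique solution, not that no solution exists.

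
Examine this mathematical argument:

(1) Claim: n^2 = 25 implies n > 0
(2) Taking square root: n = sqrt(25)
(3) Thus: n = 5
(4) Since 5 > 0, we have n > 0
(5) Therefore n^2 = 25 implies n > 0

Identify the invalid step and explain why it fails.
Step 2: Taking square root: n = sqrt(25)

Step 2 takes the square root and assumes the positive root only. The equation n^2 = 25 actually has two solutions: n = 5 and n = -5. The proof silently assumes n > 0 without justification, then uses this assumption to conclude n > 0, which is circular. The counterexample n = -5 shows the claim is false.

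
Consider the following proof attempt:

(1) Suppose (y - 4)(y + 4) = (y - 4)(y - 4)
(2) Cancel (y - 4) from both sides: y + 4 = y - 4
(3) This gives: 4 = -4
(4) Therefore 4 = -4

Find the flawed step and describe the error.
Step 2: Cancel (y - 4) from both sides: y + 4 = y - 4

Step 2 cancels (y - 4) from both sides. This is only valid if (y - 4) ≠ 0, i.e., y ≠ 4. When y = 4, both sides equal zero regardless of the other factors. The correct approach requires considering y = 4 as a separate case.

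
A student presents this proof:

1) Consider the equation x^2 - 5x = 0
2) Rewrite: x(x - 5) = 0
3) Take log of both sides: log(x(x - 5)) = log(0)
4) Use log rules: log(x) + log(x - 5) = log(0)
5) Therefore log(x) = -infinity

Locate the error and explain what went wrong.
Step 3: Take log of both sides: log(x(x - 5)) = log(0)

Step 3 takes the logarithm of both sides, resulting in log(0) on the right side. The logarithm is only defined for positive numbers; log(0) is undefined (approaches negative infinity). This operation is invalid.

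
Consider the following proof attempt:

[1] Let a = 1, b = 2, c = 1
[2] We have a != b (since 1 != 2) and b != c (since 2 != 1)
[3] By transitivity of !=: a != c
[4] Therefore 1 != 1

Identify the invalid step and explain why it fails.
Step 3: By transitivity of !=: a != c

Step 3 incorrectly applies transitivity to the '!=' relation. Transitivity states: if a R b and b R c, then a R c. However, '!=' is not transitive. Counterexample: 1 != 2 and 2 != 1, but 1 = 1 (both equal 1). Transitivity holds for relations like <, <=, =, but not for !=.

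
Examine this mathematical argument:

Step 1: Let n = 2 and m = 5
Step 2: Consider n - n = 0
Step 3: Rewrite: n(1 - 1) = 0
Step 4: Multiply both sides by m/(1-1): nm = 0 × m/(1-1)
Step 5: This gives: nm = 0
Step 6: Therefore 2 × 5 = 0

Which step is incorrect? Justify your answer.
Step 4: Multiply both sides by m/(1-1): nm = 0 × m/(1-1)

Step 4 multiplies both sides by m/(1-1). However, 1-1 = 0, so this is multiplication by m/0, which is undefined. We cannot multiply by an undefined expression.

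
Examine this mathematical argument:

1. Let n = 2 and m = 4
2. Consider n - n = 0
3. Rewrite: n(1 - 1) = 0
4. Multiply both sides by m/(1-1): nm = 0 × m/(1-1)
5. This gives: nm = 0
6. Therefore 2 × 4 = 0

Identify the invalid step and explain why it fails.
Step 4: Multiply both sides by m/(1-1): nm = 0 × m/(1-1)

Step 4 multiplies both sides by m/(1-1). However, 1-1 = 0, so this is multiplication by m/0, which is undefined. We cannot multiply by an undefined expression.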